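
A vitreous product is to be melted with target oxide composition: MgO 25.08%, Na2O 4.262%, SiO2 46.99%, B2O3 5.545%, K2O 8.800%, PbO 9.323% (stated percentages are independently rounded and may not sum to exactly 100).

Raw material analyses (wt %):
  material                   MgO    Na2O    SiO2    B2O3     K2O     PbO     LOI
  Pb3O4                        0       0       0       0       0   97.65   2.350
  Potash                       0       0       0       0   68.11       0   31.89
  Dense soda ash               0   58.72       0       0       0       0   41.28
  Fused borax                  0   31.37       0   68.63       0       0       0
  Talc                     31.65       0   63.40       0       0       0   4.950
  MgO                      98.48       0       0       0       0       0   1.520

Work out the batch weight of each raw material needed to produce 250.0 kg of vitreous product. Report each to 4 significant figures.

Each numeric step holds full float precision at each step — working values appear (rounded to four significant figures) at each printed step. A single rounding completes each reported value. Derived quantities (the six compositions, glass mass, the totals, ignition loss, yield) are carried from the weighed amounts per 250.0 kg of glass at full precision as quoted within either problem or answer.
Oxide mass targets, per 250.0 kg vitreous product:
  MgO: 25.08% × 250.0 = 62.70 kg
  Na2O: 4.262% × 250.0 = 10.66 kg
  SiO2: 46.99% × 250.0 = 117.5 kg
  B2O3: 5.545% × 250.0 = 13.86 kg
  K2O: 8.800% × 250.0 = 22.00 kg
  PbO: 9.323% × 250.0 = 23.31 kg
Per-oxide balance check applying the batch weights above, under the basis named above (each sum matches its target mass modulo rounding of the values):
  MgO: 185.3·0.3165 + 4.118·0.9848 = 62.70 kg (target 62.70 kg)
  Na2O: 7.355·0.5872 + 20.20·0.3137 = 10.66 kg (target 10.66 kg)
  SiO2: 185.3·0.6340 = 117.5 kg (target 117.5 kg)
  B2O3: 20.20·0.6863 = 13.86 kg (target 13.86 kg)
  K2O: 32.30·0.6811 = 22.00 kg (target 22.00 kg)
  PbO: 23.87·0.9765 = 23.31 kg (target 23.31 kg)
Glass-mass bookkeeping: net batch after ignition = 250.0 kg (the targets, summed, come to 250.0 kg; with the basis standing at 250.0 kg — rounding explains the deltas).
Adding the batch up: Σ batch = 273.1 kg; the LOI term Σ batch·LOI equals 23.13 kg; glass ÷ batch gives a yield of 91.53%.

Batch per 250.0 kg vitreous product:
  Pb3O4: 23.87 kg
  Potash: 32.30 kg
  Dense soda ash: 7.355 kg
  Fused borax: 20.20 kg
  Talc: 185.3 kg
  MgO: 4.118 kg
Total batch = 273.1 kg; LOI loss = 23.13 kg; yield = 91.53%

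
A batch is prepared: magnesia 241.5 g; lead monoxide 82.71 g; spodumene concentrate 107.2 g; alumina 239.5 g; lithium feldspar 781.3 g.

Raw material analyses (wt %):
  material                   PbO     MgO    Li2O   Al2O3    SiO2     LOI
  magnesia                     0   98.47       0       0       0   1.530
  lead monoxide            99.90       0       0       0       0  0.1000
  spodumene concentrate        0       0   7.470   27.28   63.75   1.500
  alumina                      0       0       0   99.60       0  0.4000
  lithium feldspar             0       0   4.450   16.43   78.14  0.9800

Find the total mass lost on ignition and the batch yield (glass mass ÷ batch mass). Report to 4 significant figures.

All internal work carries exact precision from first step to last — intermediates are printed (rounded to 4 significant digits) when written out; every reported result is rounded exactly once; derived quantities (ignition loss, the five compositions, yield, net glass mass, the totals) are carried from the batch weights on 1438 g of glass in exact precision, as quoted within the question or the answer.
Material-by-material LOI:
  magnesia: 241.5 × 0.01530 = 3.695 g
  lead monoxide: 82.71 × 0.001000 = 0.08271 g
  spodumene concentrate: 107.2 × 0.01500 = 1.608 g
  alumina: 239.5 × 0.004000 = 0.9580 g
  lithium feldspar: 781.3 × 0.009800 = 7.657 g
Total LOI = 14.00 g
Glass = batch − LOI = 1452 − 14.00 = 1438 g

LOI loss = 14.00 g; glass = 1438 g; yield = 99.04%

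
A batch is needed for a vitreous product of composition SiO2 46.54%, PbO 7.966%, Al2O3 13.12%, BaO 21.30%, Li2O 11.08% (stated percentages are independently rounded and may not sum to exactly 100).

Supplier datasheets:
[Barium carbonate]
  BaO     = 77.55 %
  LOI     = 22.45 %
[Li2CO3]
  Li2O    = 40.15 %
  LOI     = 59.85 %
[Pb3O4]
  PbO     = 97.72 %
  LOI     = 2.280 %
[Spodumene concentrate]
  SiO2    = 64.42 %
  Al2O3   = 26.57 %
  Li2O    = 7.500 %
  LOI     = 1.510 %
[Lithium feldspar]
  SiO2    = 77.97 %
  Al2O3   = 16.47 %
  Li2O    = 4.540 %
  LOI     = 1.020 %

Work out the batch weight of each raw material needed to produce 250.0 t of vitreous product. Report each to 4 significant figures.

Full float precision is carried at every stage — rounding to 4 significant digits applies to every mid-chain value as displayed; exactly one rounding lands on every reported figure — derived quantities, which include yield, LOI, the totals, the five compositions, net glass mass, are re-derived at full float precision, precisely as stated by question or answer, from the batch weights for 250.0 t of glass.
The oxide mass targets at 250.0 t vitreous product:
  SiO2: 46.54% × 250.0 = 116.4 t
  PbO: 7.966% × 250.0 = 19.92 t
  Al2O3: 13.12% × 250.0 = 32.80 t
  BaO: 21.30% × 250.0 = 53.25 t
  Li2O: 11.08% × 250.0 = 27.70 t
Sums-versus-targets review using the reported weights, against the basis in use (delivered sums recover each target given rounding of the digits):
  SiO2: 63.44·0.6442 + 96.81·0.7797 = 116.4 t (target 116.4 t)
  PbO: 20.38·0.9772 = 19.92 t (target 19.92 t)
  Al2O3: 63.44·0.2657 + 96.81·0.1647 = 32.80 t (target 32.80 t)
  BaO: 68.67·0.7755 = 53.25 t (target 53.25 t)
  Li2O: 46.19·0.4015 + 63.44·0.07500 + 96.81·0.04540 = 27.70 t (target 27.70 t)
Glass mass check: batch total minus LOI = 250.0 t (per-oxide target masses sum to 250.0 t; stated basis 250.0 t — deltas are rounding alone).
Total batch = Σ batch = 295.5 t; loss to ignition Σ batch·LOI = 45.47 t; yield: glass divided by total = 84.61%.

Batch per 250.0 t vitreous product:
  Barium carbonate: 68.67 t
  Li2CO3: 46.19 t
  Pb3O4: 20.38 t
  Spodumene concentrate: 63.44 t
  Lithium feldspar: 96.81 t
Total batch = 295.5 t; LOI loss = 45.47 t; yield = 84.61%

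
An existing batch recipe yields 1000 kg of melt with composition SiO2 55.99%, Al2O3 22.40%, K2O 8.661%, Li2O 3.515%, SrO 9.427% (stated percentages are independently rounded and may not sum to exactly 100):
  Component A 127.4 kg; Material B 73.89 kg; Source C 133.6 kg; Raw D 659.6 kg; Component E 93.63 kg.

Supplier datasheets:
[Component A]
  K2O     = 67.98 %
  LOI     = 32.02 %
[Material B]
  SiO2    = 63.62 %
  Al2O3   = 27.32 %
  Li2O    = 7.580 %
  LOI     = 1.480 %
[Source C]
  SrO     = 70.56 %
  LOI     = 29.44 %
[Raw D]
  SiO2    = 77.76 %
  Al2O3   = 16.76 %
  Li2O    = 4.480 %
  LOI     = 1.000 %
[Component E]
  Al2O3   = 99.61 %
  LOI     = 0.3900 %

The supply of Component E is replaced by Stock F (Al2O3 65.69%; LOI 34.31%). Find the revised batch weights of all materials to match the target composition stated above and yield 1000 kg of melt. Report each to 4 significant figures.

Rounding to 4 significant digits governs every in-between result as displayed; each numeric step carries exact precision all the way through; every reported figure takes just one rounding; all derived quantities (totals, LOI, five oxide percentages, glass mass, yield) are rebuilt starting from the weights on 1000 kg of glass in full float precision exactly as shown in the question or the answer.
Target masses of each oxide per 1000 kg melt:
  SiO2: 55.99% × 1000 = 559.9 kg
  Al2O3: 22.40% × 1000 = 224.0 kg
  K2O: 8.661% × 1000 = 86.61 kg
  Li2O: 3.515% × 1000 = 35.15 kg
  SrO: 9.427% × 1000 = 94.27 kg
Per-oxide balance check on the weights just shown, per the basis as stated (delivered sums recover each target given rounding of the digits):
  SiO2: 73.89·0.6362 + 659.6·0.7776 = 559.9 kg (target 559.9 kg)
  Al2O3: 73.89·0.2732 + 659.6·0.1676 + 142.0·0.6569 = 224.0 kg (target 224.0 kg)
  K2O: 127.4·0.6798 = 86.61 kg (target 86.61 kg)
  Li2O: 73.89·0.07580 + 659.6·0.04480 = 35.15 kg (target 35.15 kg)
  SrO: 133.6·0.7056 = 94.27 kg (target 94.27 kg)
Auditing the glass mass value: total batch − LOI = 1000 kg (targets for the oxides total 999.9 kg; against the stated basis, 1000 kg — deltas are rounding alone).
Total batch = Σ batch = 1136 kg; ignition loss, Σ(batch × LOI) = 136.5 kg; the yield ratio, glass ÷ batch: 87.99%.

Revised batch per 1000 kg melt:
  Component A: 127.4 kg
  Material B: 73.89 kg
  Source C: 133.6 kg
  Raw D: 659.6 kg
  Stock F: 142.0 kg
Total batch = 1136 kg; LOI loss = 136.5 kg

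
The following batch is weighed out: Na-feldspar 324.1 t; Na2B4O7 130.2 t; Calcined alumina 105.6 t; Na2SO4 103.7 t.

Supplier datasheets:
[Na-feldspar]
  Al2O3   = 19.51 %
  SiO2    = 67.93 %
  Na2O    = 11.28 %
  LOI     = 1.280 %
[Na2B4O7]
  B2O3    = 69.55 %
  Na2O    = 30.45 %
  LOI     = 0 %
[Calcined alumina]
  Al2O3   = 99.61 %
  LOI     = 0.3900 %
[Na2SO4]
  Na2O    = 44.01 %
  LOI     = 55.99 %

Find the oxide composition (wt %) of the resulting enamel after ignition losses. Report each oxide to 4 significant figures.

Working values are rounded to four significant figures when quoted. The whole derivation keeps full precision in all steps — exactly one rounding goes into each reported number; all derived quantities, which include totals, net glass mass, the yield, four oxide percentages, ignition loss, are rebuilt in exact precision, as given in either problem or answer, using the weight values for 601.0 t of glass.
Mass of each oxide from the mix:
  Al2O3: 324.1·0.1951 + 105.6·0.9961 = 168.4 t
  SiO2: 324.1·0.6793 = 220.2 t
  B2O3: 130.2·0.6955 = 90.55 t
  Na2O: 324.1·0.1128 + 130.2·0.3045 + 103.7·0.4401 = 121.8 t
LOI: 324.1·0.01280 + 105.6·0.003900 + 103.7·0.5599 = 62.62 t
Glass mass = batch − LOI = 663.6 − 62.62 = 601.0 t (consistent with Σ oxide mass)
percent by weight: oxide/glass ×100

Glass mass = 601.0 t (batch 663.6 − LOI 62.62).
Composition: Al2O3 28.02%, SiO2 36.63%, B2O3 15.07%, Na2O 20.27%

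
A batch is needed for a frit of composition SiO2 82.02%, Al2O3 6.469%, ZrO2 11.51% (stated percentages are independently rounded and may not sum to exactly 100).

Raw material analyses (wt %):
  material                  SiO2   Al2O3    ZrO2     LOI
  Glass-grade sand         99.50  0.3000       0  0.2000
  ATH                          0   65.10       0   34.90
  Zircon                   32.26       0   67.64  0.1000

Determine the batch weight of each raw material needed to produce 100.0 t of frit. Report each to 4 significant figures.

Each numeric step holds full float precision from first step to last; rounding to 4 significant digits applies to every in-between result as printed. A single rounding yields every reported number; derived quantities, including totals, yield, glass mass, the three compositions, ignition loss, are carried from the batch weights at 100.0 t of glass at exact precision as they appear in the problem or the answer.
Oxide mass targets, per 100.0 t frit:
  SiO2: 82.02% × 100.0 = 82.02 t
  Al2O3: 6.469% × 100.0 = 6.469 t
  ZrO2: 11.51% × 100.0 = 11.51 t
Balance tally, oxide-wise, working from each reported weight, relative to the basis at hand (each sum matches its target mass net of answer rounding effects):
  SiO2: 76.92·0.9950 + 17.02·0.3226 = 82.03 t (target 82.02 t)
  Al2O3: 76.92·0.003000 + 9.583·0.6510 = 6.469 t (target 6.469 t)
  ZrO2: 17.02·0.6764 = 11.51 t (target 11.51 t)
The glass-mass cross-check: whole batch net of LOI = 100.0 t (summing oxide targets gives 100.0 t; versus the stated basis of 100.0 t — any gap is answer rounding).
Batch grand total — Σ batch = 103.5 t; LOI removed, Σ of batch·LOI: 3.515 t; yield = glass ÷ total batch = 96.60%.

Batch per 100.0 t frit:
  Glass-grade sand: 76.92 t
  ATH: 9.583 t
  Zircon: 17.02 t
Total batch = 103.5 t; LOI loss = 3.515 t; yield = 96.60%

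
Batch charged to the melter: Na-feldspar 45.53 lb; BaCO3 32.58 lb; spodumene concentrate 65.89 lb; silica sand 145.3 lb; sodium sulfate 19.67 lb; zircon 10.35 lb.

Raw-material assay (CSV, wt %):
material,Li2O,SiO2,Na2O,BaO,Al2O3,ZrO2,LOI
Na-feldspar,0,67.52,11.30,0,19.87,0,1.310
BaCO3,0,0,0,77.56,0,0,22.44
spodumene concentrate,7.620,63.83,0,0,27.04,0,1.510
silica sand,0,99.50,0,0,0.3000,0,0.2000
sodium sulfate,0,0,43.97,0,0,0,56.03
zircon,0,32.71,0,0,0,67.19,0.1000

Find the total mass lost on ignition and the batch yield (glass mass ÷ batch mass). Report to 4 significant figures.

Mid-chain values are printed rounded off to 4 significant digits in the working. The working math holds exact precision through every step — exactly one rounding is applied to every reported result; derived quantities (glass mass, totals, the yield, the six compositions, ignition loss) are re-derived in full float precision using the weight values at 299.1 lb of glass as they appear in either problem or answer.
Ignition loss by material:
  Na-feldspar: 45.53 × 0.01310 = 0.5964 lb
  BaCO3: 32.58 × 0.2244 = 7.311 lb
  spodumene concentrate: 65.89 × 0.01510 = 0.9949 lb
  silica sand: 145.3 × 0.002000 = 0.2906 lb
  sodium sulfate: 19.67 × 0.5603 = 11.02 lb
  zircon: 10.35 × 0.001000 = 0.01035 lb
Total LOI = 20.22 lb
Glass = batch − LOI = 319.3 − 20.22 = 299.1 lb

LOI loss = 20.22 lb; glass = 299.1 lb; yield = 93.67%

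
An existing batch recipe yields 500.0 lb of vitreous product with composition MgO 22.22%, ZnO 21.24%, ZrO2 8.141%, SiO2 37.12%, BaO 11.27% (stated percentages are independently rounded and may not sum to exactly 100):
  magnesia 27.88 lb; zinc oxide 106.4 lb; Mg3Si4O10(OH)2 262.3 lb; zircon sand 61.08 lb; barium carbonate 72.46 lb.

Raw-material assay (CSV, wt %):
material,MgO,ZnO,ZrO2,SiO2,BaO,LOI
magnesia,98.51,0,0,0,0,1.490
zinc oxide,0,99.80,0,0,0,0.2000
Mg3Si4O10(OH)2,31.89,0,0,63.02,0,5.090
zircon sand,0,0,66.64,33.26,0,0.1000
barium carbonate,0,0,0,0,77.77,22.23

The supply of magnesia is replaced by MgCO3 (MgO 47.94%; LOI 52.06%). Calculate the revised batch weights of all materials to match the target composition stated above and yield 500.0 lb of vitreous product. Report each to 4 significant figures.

Working values are shown (rounded to 4 significant figures) on the page — the working math holds full float precision from first step to last; each reported figure is rounded a single time. All derived quantities are re-derived in full precision (the totals, ignition loss, yield, glass mass, five oxide percentages) from the weighed amounts on 500.0 lb of glass as they appear in question or answer.
Target oxide masses per 500.0 lb vitreous product:
  MgO: 22.22% × 500.0 = 111.1 lb
  ZnO: 21.24% × 500.0 = 106.2 lb
  ZrO2: 8.141% × 500.0 = 40.70 lb
  SiO2: 37.12% × 500.0 = 185.6 lb
  BaO: 11.27% × 500.0 = 56.35 lb
Mass-balance tally per oxide applying the batch weights above, for the quoted basis mass (sum by sum, the targets are met once rounding is allowed for):
  MgO: 57.28·0.4794 + 262.3·0.3189 = 111.1 lb (target 111.1 lb)
  ZnO: 106.4·0.9980 = 106.2 lb (target 106.2 lb)
  ZrO2: 61.08·0.6664 = 40.70 lb (target 40.70 lb)
  SiO2: 262.3·0.6302 + 61.08·0.3326 = 185.6 lb (target 185.6 lb)
  BaO: 72.46·0.7777 = 56.35 lb (target 56.35 lb)
Glass mass check: batch total minus LOI = 500.0 lb (targets for the oxides total 500.0 lb; the stated basis being 500.0 lb — rounding explains the deltas).
Whole-batch sum: Σ batch = 559.5 lb; Σ batch·LOI gives LOI loss = 59.55 lb; yield, glass over the total, = 89.36%.

Revised batch per 500.0 lb vitreous product:
  MgCO3: 57.28 lb
  zinc oxide: 106.4 lb
  Mg3Si4O10(OH)2: 262.3 lb
  zircon sand: 61.08 lb
  barium carbonate: 72.46 lb
Total batch = 559.5 lb; LOI loss = 59.55 lb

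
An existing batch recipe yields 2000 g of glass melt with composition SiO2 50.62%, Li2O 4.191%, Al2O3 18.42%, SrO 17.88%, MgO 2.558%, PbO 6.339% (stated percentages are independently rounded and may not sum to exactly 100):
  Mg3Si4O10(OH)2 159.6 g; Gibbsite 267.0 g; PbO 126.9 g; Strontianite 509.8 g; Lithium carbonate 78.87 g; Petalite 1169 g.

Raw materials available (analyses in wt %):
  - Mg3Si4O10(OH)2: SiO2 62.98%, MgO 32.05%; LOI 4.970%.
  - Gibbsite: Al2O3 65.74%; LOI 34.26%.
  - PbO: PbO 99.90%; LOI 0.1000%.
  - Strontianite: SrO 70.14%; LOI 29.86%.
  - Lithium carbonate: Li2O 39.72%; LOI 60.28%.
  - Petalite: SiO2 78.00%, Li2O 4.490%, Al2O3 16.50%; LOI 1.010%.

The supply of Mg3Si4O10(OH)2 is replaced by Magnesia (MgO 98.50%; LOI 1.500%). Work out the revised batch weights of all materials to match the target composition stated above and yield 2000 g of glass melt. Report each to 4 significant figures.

Revised batch per 2000 g glass melt:
  Magnesia: 51.94 g
  Gibbsite: 234.6 g
  PbO: 126.9 g
  Strontianite: 509.8 g
  Lithium carbonate: 64.31 g
  Petalite: 1298 g
Total batch = 2286 g; LOI loss = 285.4 g

Intermediates are displayed rounded to four significant figures within the worked lines. Every computation keeps exact precision through the solve. Every reported result is rounded just once — all derived quantities (glass mass, totals, the six compositions, LOI, yield) are recomputed in full precision using the weight values per 2000 g of glass, exactly as printed in the problem or the answer.
Target masses of each oxide per 2000 g glass melt:
  SiO2: 50.62% × 2000 = 1012 g
  Li2O: 4.191% × 2000 = 83.82 g
  Al2O3: 18.42% × 2000 = 368.4 g
  SrO: 17.88% × 2000 = 357.6 g
  MgO: 2.558% × 2000 = 51.16 g
  PbO: 6.339% × 2000 = 126.8 g
Oxide-by-oxide audit with the batch weights as given, on the stated basis (summed amounts equal target values modulo rounding of the values):
  SiO2: 1298·0.7800 = 1012 g (target 1012 g)
  Li2O: 64.31·0.3972 + 1298·0.04490 = 83.82 g (target 83.82 g)
  Al2O3: 234.6·0.6574 + 1298·0.1650 = 368.4 g (target 368.4 g)
  SrO: 509.8·0.7014 = 357.6 g (target 357.6 g)
  MgO: 51.94·0.9850 = 51.16 g (target 51.16 g)
  PbO: 126.9·0.9990 = 126.8 g (target 126.8 g)
Glass mass check: whole batch net of LOI = 2000 g (oxide target masses add up to 2000 g; basis as stated: 2000 g — differing by rounding only).
Summing the batch: Σ batch = 2286 g; LOI removed, Σ of batch·LOI: 285.4 g; glass ÷ batch gives a yield of 87.51%.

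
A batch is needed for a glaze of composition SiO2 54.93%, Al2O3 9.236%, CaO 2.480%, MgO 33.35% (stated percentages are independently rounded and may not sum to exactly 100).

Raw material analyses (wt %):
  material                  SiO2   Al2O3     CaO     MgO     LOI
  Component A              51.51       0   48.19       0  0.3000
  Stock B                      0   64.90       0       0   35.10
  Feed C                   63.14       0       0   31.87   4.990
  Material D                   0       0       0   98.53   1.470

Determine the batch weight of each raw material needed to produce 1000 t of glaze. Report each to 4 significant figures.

Mid-chain values are printed (rounded to 4 significant digits) in the working. The working math keeps exact precision throughout. Each reported value takes a single rounding. Derived quantities are recomputed at full precision (ignition loss, the yield, four oxide percentages, glass mass, the totals) using the weight values at 1000 t of glass, as they appear in question or answer.
The oxide mass targets at 1000 t glaze:
  SiO2: 54.93% × 1000 = 549.3 t
  Al2O3: 9.236% × 1000 = 92.36 t
  CaO: 2.480% × 1000 = 24.80 t
  MgO: 33.35% × 1000 = 333.5 t
Per-oxide balance check given the weights on record, versus the basis set out (delivered sums recover each target inside rounding margins):
  SiO2: 51.46·0.5151 + 828.0·0.6314 = 549.3 t (target 549.3 t)
  Al2O3: 142.3·0.6490 = 92.35 t (target 92.36 t)
  CaO: 51.46·0.4819 = 24.80 t (target 24.80 t)
  MgO: 828.0·0.3187 + 70.66·0.9853 = 333.5 t (target 333.5 t)
The glass-mass cross-check: whole batch net of LOI = 1000 t (the targets, summed, come to 1000 t; with the basis standing at 1000 t — differing by rounding only).
Batch grand total — Σ batch = 1092 t; LOI removed, Σ of batch·LOI: 92.46 t; glass ÷ batch gives a yield of 91.54%.

Batch per 1000 t glaze:
  Component A: 51.46 t
  Stock B: 142.3 t
  Feed C: 828.0 t
  Material D: 70.66 t
Total batch = 1092 t; LOI loss = 92.46 t; yield = 91.54%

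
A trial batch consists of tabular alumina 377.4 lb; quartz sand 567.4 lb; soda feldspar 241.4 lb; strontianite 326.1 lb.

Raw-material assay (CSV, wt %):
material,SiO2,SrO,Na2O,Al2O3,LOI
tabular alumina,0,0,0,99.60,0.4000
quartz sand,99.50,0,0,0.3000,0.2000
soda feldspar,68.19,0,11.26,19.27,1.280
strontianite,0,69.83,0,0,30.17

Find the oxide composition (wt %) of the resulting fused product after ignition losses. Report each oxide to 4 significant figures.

Glass mass = 1408 lb (batch 1512 − LOI 104.1).
Composition: SiO2 51.78%, SrO 16.17%, Na2O 1.930%, Al2O3 30.12%

Every computation runs at full float precision throughout — values along the way are shown (rounded to four significant figures) within the worked lines. Exactly one rounding is applied to each reported value — all derived quantities are re-derived at full precision (four oxide percentages, the yield, totals, LOI, net glass mass) using the weight values at 1408 lb of glass, exactly as shown in the question or the answer.
Delivered oxide masses:
  SiO2: 567.4·0.9950 + 241.4·0.6819 = 729.2 lb
  SrO: 326.1·0.6983 = 227.7 lb
  Na2O: 241.4·0.1126 = 27.18 lb
  Al2O3: 377.4·0.9960 + 567.4·0.003000 + 241.4·0.1927 = 424.1 lb
LOI: 377.4·0.004000 + 567.4·0.002000 + 241.4·0.01280 + 326.1·0.3017 = 104.1 lb
Resulting glass, batch − LOI: 1512 − 104.1 = 1408 lb (matching Σ of the oxides)
percent share: oxide ÷ glass, ×100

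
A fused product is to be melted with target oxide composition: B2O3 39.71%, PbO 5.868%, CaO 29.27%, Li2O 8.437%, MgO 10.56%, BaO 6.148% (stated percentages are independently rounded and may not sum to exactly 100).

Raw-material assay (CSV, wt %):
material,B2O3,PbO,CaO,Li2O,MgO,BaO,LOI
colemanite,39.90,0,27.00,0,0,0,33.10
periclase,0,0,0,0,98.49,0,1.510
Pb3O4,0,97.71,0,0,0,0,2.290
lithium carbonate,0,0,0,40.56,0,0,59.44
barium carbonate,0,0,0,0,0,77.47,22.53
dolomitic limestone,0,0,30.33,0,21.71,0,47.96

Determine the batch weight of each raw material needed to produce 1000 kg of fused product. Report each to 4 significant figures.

Batch per 1000 kg fused product:
  colemanite: 995.2 kg
  periclase: 89.79 kg
  Pb3O4: 60.06 kg
  lithium carbonate: 208.0 kg
  barium carbonate: 79.36 kg
  dolomitic limestone: 79.08 kg
Total batch = 1511 kg; LOI loss = 511.6 kg; yield = 66.15%

All internal work carries full precision through the solve — values along the way are displayed rounded off to 4 significant digits within the worked lines — each reported result is rounded once only — the derived quantities, which include ignition loss, glass mass, the six compositions, yield, the totals, are rebuilt in exact precision, as given in the problem or answer text, from the weighed amounts for 1000 kg of glass.
Per-oxide target masses for 1000 kg fused product:
  B2O3: 39.71% × 1000 = 397.1 kg
  PbO: 5.868% × 1000 = 58.68 kg
  CaO: 29.27% × 1000 = 292.7 kg
  Li2O: 8.437% × 1000 = 84.37 kg
  MgO: 10.56% × 1000 = 105.6 kg
  BaO: 6.148% × 1000 = 61.48 kg
Sums-versus-targets review with the batch weights as given, against the basis in use (sum by sum, the targets are met inside rounding margins):
  B2O3: 995.2·0.3990 = 397.1 kg (target 397.1 kg)
  PbO: 60.06·0.9771 = 58.68 kg (target 58.68 kg)
  CaO: 995.2·0.2700 + 79.08·0.3033 = 292.7 kg (target 292.7 kg)
  Li2O: 208.0·0.4056 = 84.36 kg (target 84.37 kg)
  MgO: 89.79·0.9849 + 79.08·0.2171 = 105.6 kg (target 105.6 kg)
  BaO: 79.36·0.7747 = 61.48 kg (target 61.48 kg)
Glass-mass bookkeeping: total batch − LOI = 999.9 kg (the targets, summed, come to 999.9 kg; with the basis standing at 1000 kg — any gap is answer rounding).
Adding the batch up: Σ batch = 1511 kg; Σ batch·LOI gives LOI loss = 511.6 kg; glass ÷ batch gives a yield of 66.15%.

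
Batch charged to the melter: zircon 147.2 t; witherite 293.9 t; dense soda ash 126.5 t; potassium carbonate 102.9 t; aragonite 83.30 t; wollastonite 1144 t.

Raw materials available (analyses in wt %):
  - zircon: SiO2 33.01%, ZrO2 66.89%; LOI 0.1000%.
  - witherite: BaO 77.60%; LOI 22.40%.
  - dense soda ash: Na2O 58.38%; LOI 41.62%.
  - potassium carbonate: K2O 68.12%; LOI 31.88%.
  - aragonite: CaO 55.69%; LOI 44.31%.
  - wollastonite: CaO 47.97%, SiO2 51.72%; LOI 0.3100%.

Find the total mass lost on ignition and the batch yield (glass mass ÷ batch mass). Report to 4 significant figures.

The working math keeps full precision in every operation. Working values are printed rounded off to 4 significant digits on the page — every reported value carries a single rounding. Derived quantities (net glass mass, the totals, the yield, ignition loss, six oxide percentages) are rebuilt at full precision from the weighed amounts for 1706 t of glass as written in problem or answer.
Loss on ignition, line by line:
  zircon: 147.2 × 0.001000 = 0.1472 t
  witherite: 293.9 × 0.2240 = 65.83 t
  dense soda ash: 126.5 × 0.4162 = 52.65 t
  potassium carbonate: 102.9 × 0.3188 = 32.80 t
  aragonite: 83.30 × 0.4431 = 36.91 t
  wollastonite: 1144 × 0.003100 = 3.546 t
Total LOI = 191.9 t
Glass = batch − LOI = 1898 − 191.9 = 1706 t

LOI loss = 191.9 t; glass = 1706 t; yield = 89.89%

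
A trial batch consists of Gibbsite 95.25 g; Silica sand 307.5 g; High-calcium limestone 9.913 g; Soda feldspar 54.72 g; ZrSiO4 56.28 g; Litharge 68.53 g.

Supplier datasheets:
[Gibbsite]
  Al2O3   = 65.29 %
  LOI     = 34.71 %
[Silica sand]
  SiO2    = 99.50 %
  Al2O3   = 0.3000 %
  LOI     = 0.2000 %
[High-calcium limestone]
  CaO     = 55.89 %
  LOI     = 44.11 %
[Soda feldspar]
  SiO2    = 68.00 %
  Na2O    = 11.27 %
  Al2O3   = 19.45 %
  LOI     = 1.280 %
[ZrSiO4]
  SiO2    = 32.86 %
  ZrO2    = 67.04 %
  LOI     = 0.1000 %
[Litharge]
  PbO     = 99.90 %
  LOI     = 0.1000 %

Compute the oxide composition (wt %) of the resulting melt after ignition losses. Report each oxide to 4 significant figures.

Mid-chain values are printed, rounded to 4 significant digits, alongside each step — every computation runs at full float precision through every step; a single rounding yields each reported figure. All derived quantities, which include glass mass, LOI, the six compositions, yield, the totals, are rebuilt in full float precision, as written in question or answer, from the batch weights at 553.3 g of glass.
Mass of each oxide from the mix:
  SiO2: 307.5·0.9950 + 54.72·0.6800 + 56.28·0.3286 = 361.7 g
  ZrO2: 56.28·0.6704 = 37.73 g
  PbO: 68.53·0.9990 = 68.46 g
  Na2O: 54.72·0.1127 = 6.167 g
  Al2O3: 95.25·0.6529 + 307.5·0.003000 + 54.72·0.1945 = 73.75 g
  CaO: 9.913·0.5589 = 5.540 g
LOI: 95.25·0.3471 + 307.5·0.002000 + 9.913·0.4411 + 54.72·0.01280 + 56.28·0.001000 + 68.53·0.001000 = 38.87 g
Net of LOI, the glass mass = 592.2 − 38.87 = 553.3 g (the oxide masses sum to this)
wt %: oxide over glass, times 100

Glass mass = 553.3 g (batch 592.2 − LOI 38.87).
Composition: SiO2 65.36%, ZrO2 6.819%, PbO 12.37%, Na2O 1.115%, Al2O3 13.33%, CaO 1.001%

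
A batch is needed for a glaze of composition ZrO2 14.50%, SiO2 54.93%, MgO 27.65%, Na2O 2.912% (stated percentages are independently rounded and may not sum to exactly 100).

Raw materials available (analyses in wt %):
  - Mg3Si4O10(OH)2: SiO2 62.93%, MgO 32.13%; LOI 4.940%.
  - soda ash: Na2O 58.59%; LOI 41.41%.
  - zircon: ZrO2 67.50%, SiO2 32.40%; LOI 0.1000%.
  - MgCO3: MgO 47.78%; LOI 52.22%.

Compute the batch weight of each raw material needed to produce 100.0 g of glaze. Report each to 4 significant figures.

Batch per 100.0 g glaze:
  Mg3Si4O10(OH)2: 76.23 g
  soda ash: 4.970 g
  zircon: 21.48 g
  MgCO3: 6.610 g
Total batch = 109.3 g; LOI loss = 9.297 g; yield = 91.49%

All arithmetic keeps exact precision from start to finish — in-progress results are shown (rounded to four significant figures) as written — each reported number takes a single rounding — derived quantities are recomputed using the weight values per 100.0 g of glass in full precision (the totals, the four compositions, yield, net glass mass, ignition loss), exactly as printed in the problem or answer text.
Oxide mass targets, per 100.0 g glaze:
  ZrO2: 14.50% × 100.0 = 14.50 g
  SiO2: 54.93% × 100.0 = 54.93 g
  MgO: 27.65% × 100.0 = 27.65 g
  Na2O: 2.912% × 100.0 = 2.912 g
Sums-versus-targets review from the weights as reported, relative to the basis at hand (target by target, the sums agree up to rounding of the answer):
  ZrO2: 21.48·0.6750 = 14.50 g (target 14.50 g)
  SiO2: 76.23·0.6293 + 21.48·0.3240 = 54.93 g (target 54.93 g)
  MgO: 76.23·0.3213 + 6.610·0.4778 = 27.65 g (target 27.65 g)
  Na2O: 4.970·0.5859 = 2.912 g (target 2.912 g)
Consistency of the glass mass: total charge less LOI = 99.99 g (the targets, summed, come to 99.99 g; with the basis standing at 100.0 g — any gap is answer rounding).
Batch grand total — Σ batch = 109.3 g; LOI removed, Σ of batch·LOI: 9.297 g; yield, glass over the total, = 91.49%.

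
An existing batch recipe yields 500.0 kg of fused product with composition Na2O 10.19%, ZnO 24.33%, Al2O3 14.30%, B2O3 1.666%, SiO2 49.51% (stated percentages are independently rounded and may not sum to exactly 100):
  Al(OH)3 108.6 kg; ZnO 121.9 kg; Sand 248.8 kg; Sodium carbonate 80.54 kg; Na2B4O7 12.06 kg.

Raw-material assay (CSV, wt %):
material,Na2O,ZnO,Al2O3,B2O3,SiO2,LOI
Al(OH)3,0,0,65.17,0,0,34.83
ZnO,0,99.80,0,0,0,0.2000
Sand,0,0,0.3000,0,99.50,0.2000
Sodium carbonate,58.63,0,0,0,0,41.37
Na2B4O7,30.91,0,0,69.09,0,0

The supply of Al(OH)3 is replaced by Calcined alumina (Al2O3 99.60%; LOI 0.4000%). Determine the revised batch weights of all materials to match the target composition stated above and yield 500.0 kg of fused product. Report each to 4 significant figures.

Revised batch per 500.0 kg fused product:
  Calcined alumina: 71.04 kg
  ZnO: 121.9 kg
  Sand: 248.8 kg
  Sodium carbonate: 80.54 kg
  Na2B4O7: 12.06 kg
Total batch = 534.3 kg; LOI loss = 34.34 kg

The intermediate values are displayed rounded to 4 significant figures within the worked lines; the working math maintains full precision at every stage — each reported value is rounded only once. The derived quantities, including the five compositions, ignition loss, yield, net glass mass, the totals, are re-derived from the weighed amounts at 500.0 kg of glass in full float precision, as given in question or answer.
The oxide mass targets at 500.0 kg fused product:
  Na2O: 10.19% × 500.0 = 50.95 kg
  ZnO: 24.33% × 500.0 = 121.6 kg
  Al2O3: 14.30% × 500.0 = 71.50 kg
  B2O3: 1.666% × 500.0 = 8.330 kg
  SiO2: 49.51% × 500.0 = 247.6 kg
Sums-versus-targets review with the batch weights as given, on the stated basis (delivered sums recover each target given rounding of the digits):
  Na2O: 80.54·0.5863 + 12.06·0.3091 = 50.95 kg (target 50.95 kg)
  ZnO: 121.9·0.9980 = 121.7 kg (target 121.6 kg)
  Al2O3: 71.04·0.9960 + 248.8·0.003000 = 71.50 kg (target 71.50 kg)
  B2O3: 12.06·0.6909 = 8.332 kg (target 8.330 kg)
  SiO2: 248.8·0.9950 = 247.6 kg (target 247.6 kg)
Glass mass check: net batch after ignition = 500.0 kg (the targets, summed, come to 500.0 kg; basis as stated: 500.0 kg — differing by rounding only).
Total batch = Σ batch = 534.3 kg; the LOI term Σ batch·LOI equals 34.34 kg; yield = glass ÷ total batch = 93.57%.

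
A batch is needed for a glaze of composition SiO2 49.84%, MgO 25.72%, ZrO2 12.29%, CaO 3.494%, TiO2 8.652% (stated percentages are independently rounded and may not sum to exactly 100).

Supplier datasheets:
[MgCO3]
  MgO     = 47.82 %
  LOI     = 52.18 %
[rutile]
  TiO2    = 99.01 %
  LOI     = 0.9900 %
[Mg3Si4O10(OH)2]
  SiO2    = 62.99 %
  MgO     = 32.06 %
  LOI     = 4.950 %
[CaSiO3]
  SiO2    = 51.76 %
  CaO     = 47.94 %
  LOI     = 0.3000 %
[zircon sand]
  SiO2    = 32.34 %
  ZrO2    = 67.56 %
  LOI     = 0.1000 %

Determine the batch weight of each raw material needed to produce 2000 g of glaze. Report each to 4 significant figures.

Batch per 2000 g glaze:
  MgCO3: 220.3 g
  rutile: 174.8 g
  Mg3Si4O10(OH)2: 1276 g
  CaSiO3: 145.8 g
  zircon sand: 363.8 g
Total batch = 2181 g; LOI loss = 180.6 g; yield = 91.72%

Values along the way are shown rounded to four significant figures on the page; the whole derivation holds full precision end to end; each reported value takes exactly one rounding — all derived quantities (the yield, the five compositions, LOI, the totals, net glass mass) are recomputed from the weighed amounts per 2000 g of glass at exact precision, as they appear in the problem or answer text.
Oxide-by-oxide targets in 2000 g glaze:
  SiO2: 49.84% × 2000 = 996.8 g
  MgO: 25.72% × 2000 = 514.4 g
  ZrO2: 12.29% × 2000 = 245.8 g
  CaO: 3.494% × 2000 = 69.88 g
  TiO2: 8.652% × 2000 = 173.0 g
Checking each oxide sum given the weights on record, against the basis in use (every target is met by its sum net of answer rounding effects):
  SiO2: 1276·0.6299 + 145.8·0.5176 + 363.8·0.3234 = 996.9 g (target 996.8 g)
  MgO: 220.3·0.4782 + 1276·0.3206 = 514.4 g (target 514.4 g)
  ZrO2: 363.8·0.6756 = 245.8 g (target 245.8 g)
  CaO: 145.8·0.4794 = 69.90 g (target 69.88 g)
  TiO2: 174.8·0.9901 = 173.1 g (target 173.0 g)
Mass balance on the glass: net batch after ignition = 2000 g (oxide target masses add up to 2000 g; basis as stated: 2000 g — rounding explains the deltas).
Batch total: Σ batch = 2181 g; Σ batch·LOI gives LOI loss = 180.6 g; yield, glass over the total, = 91.72%.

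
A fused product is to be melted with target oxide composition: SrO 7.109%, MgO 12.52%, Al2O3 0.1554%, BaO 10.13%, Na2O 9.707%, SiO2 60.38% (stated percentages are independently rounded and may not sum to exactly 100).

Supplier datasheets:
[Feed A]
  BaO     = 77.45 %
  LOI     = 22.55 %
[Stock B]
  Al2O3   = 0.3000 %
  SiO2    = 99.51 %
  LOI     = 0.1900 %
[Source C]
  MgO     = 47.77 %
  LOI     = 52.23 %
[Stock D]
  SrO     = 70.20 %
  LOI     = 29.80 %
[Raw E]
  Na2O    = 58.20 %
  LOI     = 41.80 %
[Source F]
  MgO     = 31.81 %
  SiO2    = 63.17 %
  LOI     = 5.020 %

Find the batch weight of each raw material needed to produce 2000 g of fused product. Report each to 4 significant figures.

Batch per 2000 g fused product:
  Feed A: 261.6 g
  Stock B: 1036 g
  Source C: 337.9 g
  Stock D: 202.5 g
  Raw E: 333.6 g
  Source F: 279.7 g
Total batch = 2451 g; LOI loss = 451.3 g; yield = 81.59%

The intermediate values are rounded to four significant figures when displayed. Each numeric step keeps exact precision in every operation; each reported value is rounded just once; derived quantities are rebuilt from the batch weights for 2000 g of glass at full float precision (ignition loss, the yield, six oxide percentages, net glass mass, totals), exactly as printed in problem or answer.
Per-oxide target masses for 2000 g fused product:
  SrO: 7.109% × 2000 = 142.2 g
  MgO: 12.52% × 2000 = 250.4 g
  Al2O3: 0.1554% × 2000 = 3.108 g
  BaO: 10.13% × 2000 = 202.6 g
  Na2O: 9.707% × 2000 = 194.1 g
  SiO2: 60.38% × 2000 = 1208 g
Verifying the oxide balance given the weights on record, at the basis given (sum by sum, the targets are met inside rounding margins):
  SrO: 202.5·0.7020 = 142.2 g (target 142.2 g)
  MgO: 337.9·0.4777 + 279.7·0.3181 = 250.4 g (target 250.4 g)
  Al2O3: 1036·0.003000 = 3.108 g (target 3.108 g)
  BaO: 261.6·0.7745 = 202.6 g (target 202.6 g)
  Na2O: 333.6·0.5820 = 194.2 g (target 194.1 g)
  SiO2: 1036·0.9951 + 279.7·0.6317 = 1208 g (target 1208 g)
Glass-mass sanity pass: total batch − LOI = 2000 g (oxide target masses add up to 2000 g; versus the stated basis of 2000 g — differing by rounding only).
Batch total: Σ batch = 2451 g; LOI removed, Σ of batch·LOI: 451.3 g; as yield: glass ÷ batch → 81.59%.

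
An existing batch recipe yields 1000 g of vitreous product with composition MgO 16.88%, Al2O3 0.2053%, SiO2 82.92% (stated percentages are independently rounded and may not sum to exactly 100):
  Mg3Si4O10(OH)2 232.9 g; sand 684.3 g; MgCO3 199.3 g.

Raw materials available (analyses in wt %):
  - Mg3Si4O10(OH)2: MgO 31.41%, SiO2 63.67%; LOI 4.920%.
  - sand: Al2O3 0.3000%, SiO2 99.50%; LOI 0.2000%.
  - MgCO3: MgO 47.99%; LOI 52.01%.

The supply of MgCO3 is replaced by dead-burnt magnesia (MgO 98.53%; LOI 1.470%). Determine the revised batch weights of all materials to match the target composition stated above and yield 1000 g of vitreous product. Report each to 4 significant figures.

Values along the way are shown with 4-significant-digit rounding in the working; all arithmetic runs at exact precision end to end. Every reported number sees exactly one rounding; the derived quantities (the yield, three oxide percentages, LOI, net glass mass, totals) are recomputed from the batch weights per 1000 g of glass in full precision, as set out in the problem or answer text.
Oxide mass targets, per 1000 g vitreous product:
  MgO: 16.88% × 1000 = 168.8 g
  Al2O3: 0.2053% × 1000 = 2.053 g
  SiO2: 82.92% × 1000 = 829.2 g
Verifying the oxide balance applying the batch weights above, per the basis as stated (sum by sum, the targets are met exact up to rounding of places):
  MgO: 232.9·0.3141 + 97.07·0.9853 = 168.8 g (target 168.8 g)
  Al2O3: 684.3·0.003000 = 2.053 g (target 2.053 g)
  SiO2: 232.9·0.6367 + 684.3·0.9950 = 829.2 g (target 829.2 g)
Auditing the glass mass value: total charge less LOI = 1000 g (the Σ of target masses is 1000 g; versus the stated basis of 1000 g — gaps are rounding artifacts).
Total batch = Σ batch = 1014 g; LOI loss = Σ batch·LOI = 14.25 g; as yield: glass ÷ batch → 98.59%.

Revised batch per 1000 g vitreous product:
  Mg3Si4O10(OH)2: 232.9 g
  sand: 684.3 g
  dead-burnt magnesia: 97.07 g
Total batch = 1014 g; LOI loss = 14.25 g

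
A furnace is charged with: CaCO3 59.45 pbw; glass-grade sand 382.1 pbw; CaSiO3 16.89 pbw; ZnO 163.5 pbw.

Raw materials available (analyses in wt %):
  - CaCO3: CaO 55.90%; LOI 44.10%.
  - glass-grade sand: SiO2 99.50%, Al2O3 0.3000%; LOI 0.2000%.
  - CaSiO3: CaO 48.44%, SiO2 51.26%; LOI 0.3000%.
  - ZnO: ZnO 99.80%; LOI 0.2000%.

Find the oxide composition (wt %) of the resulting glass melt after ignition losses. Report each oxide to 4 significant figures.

Mid-chain values are displayed, with 4-significant-figure rounding, between the steps; the whole derivation holds exact precision all the way through. A single rounding yields each reported number — derived quantities are recomputed at full float precision (the four compositions, net glass mass, LOI, the totals, the yield) from the batch weights per 594.6 pbw of glass as written in problem or answer.
Per-oxide mass from batch:
  CaO: 59.45·0.5590 + 16.89·0.4844 = 41.41 pbw
  SiO2: 382.1·0.9950 + 16.89·0.5126 = 388.8 pbw
  ZnO: 163.5·0.9980 = 163.2 pbw
  Al2O3: 382.1·0.003000 = 1.146 pbw
LOI: 59.45·0.4410 + 382.1·0.002000 + 16.89·0.003000 + 163.5·0.002000 = 27.36 pbw
Glass mass = batch − LOI = 621.9 − 27.36 = 594.6 pbw (= Σ oxide masses)
percent share: oxide ÷ glass, ×100

Glass mass = 594.6 pbw (batch 621.9 − LOI 27.36).
Composition: CaO 6.965%, SiO2 65.40%, ZnO 27.44%, Al2O3 0.1928%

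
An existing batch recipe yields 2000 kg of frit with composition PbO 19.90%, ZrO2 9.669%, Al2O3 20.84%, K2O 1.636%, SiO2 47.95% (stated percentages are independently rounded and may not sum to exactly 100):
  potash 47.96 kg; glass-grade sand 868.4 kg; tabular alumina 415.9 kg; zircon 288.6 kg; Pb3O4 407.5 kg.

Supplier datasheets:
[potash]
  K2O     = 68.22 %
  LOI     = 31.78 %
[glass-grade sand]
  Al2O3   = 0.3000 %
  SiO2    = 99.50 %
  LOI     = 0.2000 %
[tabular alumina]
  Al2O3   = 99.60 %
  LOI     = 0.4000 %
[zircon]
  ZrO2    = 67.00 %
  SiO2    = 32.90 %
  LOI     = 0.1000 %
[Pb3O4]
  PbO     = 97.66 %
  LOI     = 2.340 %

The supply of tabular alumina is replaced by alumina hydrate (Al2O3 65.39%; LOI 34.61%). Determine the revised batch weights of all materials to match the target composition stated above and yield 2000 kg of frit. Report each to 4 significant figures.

Revised batch per 2000 kg frit:
  potash: 47.96 kg
  glass-grade sand: 868.4 kg
  alumina hydrate: 633.4 kg
  zircon: 288.6 kg
  Pb3O4: 407.5 kg
Total batch = 2246 kg; LOI loss = 246.0 kg

Values along the way appear rounded to 4 significant digits within the worked lines. Each numeric step keeps full precision from start to finish. A single rounding completes each reported figure; all derived quantities, which include the totals, five oxide percentages, the yield, glass mass, LOI, are recomputed at full float precision, exactly as printed in question or answer, starting from the weights at 2000 kg of glass.
Oxide mass targets, per 2000 kg frit:
  PbO: 19.90% × 2000 = 398.0 kg
  ZrO2: 9.669% × 2000 = 193.4 kg
  Al2O3: 20.84% × 2000 = 416.8 kg
  K2O: 1.636% × 2000 = 32.72 kg
  SiO2: 47.95% × 2000 = 959.0 kg
Checking each oxide sum from the weights as reported, at the basis given (sums match the target masses within answer rounding):
  PbO: 407.5·0.9766 = 398.0 kg (target 398.0 kg)
  ZrO2: 288.6·0.6700 = 193.4 kg (target 193.4 kg)
  Al2O3: 868.4·0.003000 + 633.4·0.6539 = 416.8 kg (target 416.8 kg)
  K2O: 47.96·0.6822 = 32.72 kg (target 32.72 kg)
  SiO2: 868.4·0.9950 + 288.6·0.3290 = 959.0 kg (target 959.0 kg)
The glass-mass cross-check: Σ batch − LOI loss = 2000 kg (per-oxide target masses sum to 2000 kg; with the basis standing at 2000 kg — a pure rounding effect).
Whole-batch sum: Σ batch = 2246 kg; ignition loss, Σ(batch × LOI) = 246.0 kg; yield, glass over the total, = 89.05%.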